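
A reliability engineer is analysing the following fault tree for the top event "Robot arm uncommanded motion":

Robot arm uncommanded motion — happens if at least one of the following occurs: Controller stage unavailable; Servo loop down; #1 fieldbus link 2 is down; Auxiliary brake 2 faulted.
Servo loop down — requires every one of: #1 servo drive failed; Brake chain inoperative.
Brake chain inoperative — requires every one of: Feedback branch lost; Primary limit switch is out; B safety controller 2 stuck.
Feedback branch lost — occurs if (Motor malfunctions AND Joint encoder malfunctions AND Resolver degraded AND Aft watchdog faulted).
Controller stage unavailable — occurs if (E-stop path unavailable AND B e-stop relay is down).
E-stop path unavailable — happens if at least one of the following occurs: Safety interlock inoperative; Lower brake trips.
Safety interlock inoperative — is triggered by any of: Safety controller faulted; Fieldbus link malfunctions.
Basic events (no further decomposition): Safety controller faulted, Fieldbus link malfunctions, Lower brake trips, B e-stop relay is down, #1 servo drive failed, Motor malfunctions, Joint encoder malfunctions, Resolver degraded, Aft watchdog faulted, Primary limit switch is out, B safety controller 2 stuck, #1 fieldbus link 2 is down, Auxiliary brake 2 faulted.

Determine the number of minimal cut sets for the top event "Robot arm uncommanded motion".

Safety interlock inoperative [OR]: union of children's cut sets → 2 cut set(s).
E-stop path unavailable [OR]: union of children's cut sets → 3 cut set(s).
Controller stage unavailable [AND]: one cut set from each child combined → 3 × 1 = 3 cut set(s).
Feedback branch lost [AND]: one cut set from each child combined → 1 × 1 × 1 × 1 = 1 cut set(s).
Brake chain inoperative [AND]: one cut set from each child combined → 1 × 1 × 1 = 1 cut set(s).
Servo loop down [AND]: one cut set from each child combined → 1 × 1 = 1 cut set(s).
Robot arm uncommanded motion [OR]: union of children's cut sets → 6 cut set(s).
Minimal cut sets: {B e-stop relay is down, Safety controller faulted}; {B e-stop relay is down, Fieldbus link malfunctions}; {B e-stop relay is down, Lower brake trips}; {#1 servo drive failed, Aft watchdog faulted, B safety controller 2 stuck, Joint encoder malfunctions, Motor malfunctions, Primary limit switch is out, Resolver degraded}; {#1 fieldbus link 2 is down}; {Auxiliary brake 2 faulted}.

6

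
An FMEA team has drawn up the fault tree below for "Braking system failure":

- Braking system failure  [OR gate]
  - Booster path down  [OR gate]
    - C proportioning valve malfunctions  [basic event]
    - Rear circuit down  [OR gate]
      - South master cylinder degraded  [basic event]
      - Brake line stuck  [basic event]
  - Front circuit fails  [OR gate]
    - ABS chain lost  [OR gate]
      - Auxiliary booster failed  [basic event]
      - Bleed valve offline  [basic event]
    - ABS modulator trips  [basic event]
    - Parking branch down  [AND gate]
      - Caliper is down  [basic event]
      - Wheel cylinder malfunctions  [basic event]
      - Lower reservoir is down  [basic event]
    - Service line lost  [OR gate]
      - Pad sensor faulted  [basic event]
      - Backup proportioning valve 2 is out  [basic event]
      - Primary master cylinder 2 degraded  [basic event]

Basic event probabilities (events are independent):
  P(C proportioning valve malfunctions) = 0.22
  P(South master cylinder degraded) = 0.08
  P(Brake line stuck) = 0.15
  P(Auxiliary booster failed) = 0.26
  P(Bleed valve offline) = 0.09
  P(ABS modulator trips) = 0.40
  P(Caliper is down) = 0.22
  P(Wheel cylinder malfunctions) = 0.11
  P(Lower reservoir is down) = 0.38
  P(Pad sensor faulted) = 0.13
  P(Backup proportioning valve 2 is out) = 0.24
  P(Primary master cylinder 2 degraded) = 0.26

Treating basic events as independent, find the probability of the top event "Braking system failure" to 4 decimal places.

0.8805

P(Rear circuit down) [OR] = 1 − (1−0.08) × (1−0.15) = 0.218000
P(Booster path down) [OR] = 1 − (1−0.22) × (1−0.218000) = 0.390040
P(ABS chain lost) [OR] = 1 − (1−0.26) × (1−0.09) = 0.326600
P(Parking branch down) [AND] = 0.22 × 0.11 × 0.38 = 0.009196
P(Service line lost) [OR] = 1 − (1−0.13) × (1−0.24) × (1−0.26) = 0.510712
P(Front circuit fails) [OR] = 1 − (1−0.326600) × (1−0.40) × (1−0.009196) × (1−0.510712) = 0.804126
P(Braking system failure) [OR] = 1 − (1−0.390040) × (1−0.804126) = 0.880525
Rounded to 4 decimal places: P(Braking system failure) ≈ 0.8805.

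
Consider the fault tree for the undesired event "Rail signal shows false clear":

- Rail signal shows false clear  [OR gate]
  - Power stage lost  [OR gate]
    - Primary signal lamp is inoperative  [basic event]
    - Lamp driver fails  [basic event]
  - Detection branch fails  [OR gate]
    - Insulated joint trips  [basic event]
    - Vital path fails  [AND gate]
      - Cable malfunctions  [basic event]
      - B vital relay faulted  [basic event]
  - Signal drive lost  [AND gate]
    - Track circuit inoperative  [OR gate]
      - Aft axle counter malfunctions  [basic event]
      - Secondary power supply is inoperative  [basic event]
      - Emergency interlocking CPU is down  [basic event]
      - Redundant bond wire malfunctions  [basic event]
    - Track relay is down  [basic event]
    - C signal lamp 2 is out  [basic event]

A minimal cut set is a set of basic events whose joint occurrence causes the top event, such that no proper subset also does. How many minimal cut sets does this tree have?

8

Power stage lost [OR]: union of children's cut sets → 2 cut set(s).
Vital path fails [AND]: one cut set from each child combined → 1 × 1 = 1 cut set(s).
Detection branch fails [OR]: union of children's cut sets → 2 cut set(s).
Track circuit inoperative [OR]: union of children's cut sets → 4 cut set(s).
Signal drive lost [AND]: one cut set from each child combined → 4 × 1 × 1 = 4 cut set(s).
Rail signal shows false clear [OR]: union of children's cut sets → 8 cut set(s).
Minimal cut sets: {Primary signal lamp is inoperative}; {Lamp driver fails}; {Insulated joint trips}; {B vital relay faulted, Cable malfunctions}; {Aft axle counter malfunctions, C signal lamp 2 is out, Track relay is down}; {C signal lamp 2 is out, Secondary power supply is inoperative, Track relay is down}; {C signal lamp 2 is out, Emergency interlocking CPU is down, Track relay is down}; {C signal lamp 2 is out, Redundant bond wire malfunctions, Track relay is down}.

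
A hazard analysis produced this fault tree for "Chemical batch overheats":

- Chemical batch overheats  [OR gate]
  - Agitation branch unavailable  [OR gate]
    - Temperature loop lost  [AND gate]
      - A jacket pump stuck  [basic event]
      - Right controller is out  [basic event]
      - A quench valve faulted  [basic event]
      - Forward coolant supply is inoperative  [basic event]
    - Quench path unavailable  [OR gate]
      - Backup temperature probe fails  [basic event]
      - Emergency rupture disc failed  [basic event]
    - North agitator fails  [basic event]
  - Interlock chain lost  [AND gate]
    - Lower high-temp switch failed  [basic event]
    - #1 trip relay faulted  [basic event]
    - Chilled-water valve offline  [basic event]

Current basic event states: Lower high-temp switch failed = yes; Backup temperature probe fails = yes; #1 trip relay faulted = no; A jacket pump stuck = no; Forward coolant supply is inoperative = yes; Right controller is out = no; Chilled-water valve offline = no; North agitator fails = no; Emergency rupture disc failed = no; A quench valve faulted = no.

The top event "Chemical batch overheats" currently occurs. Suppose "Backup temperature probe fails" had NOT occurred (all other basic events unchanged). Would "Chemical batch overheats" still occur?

Counterfactual: set "Backup temperature probe fails" to not occurred.
Temperature loop lost [AND]: A jacket pump stuck=not, Right controller is out=not, A quench valve faulted=not, Forward coolant supply is inoperative=occurs → not all inputs occur → does not occur.
Quench path unavailable [OR]: Backup temperature probe fails=not, Emergency rupture disc failed=not → no input occurs → does not occur.
Agitation branch unavailable [OR]: Temperature loop lost=not, Quench path unavailable=not, North agitator fails=not → no input occurs → does not occur.
Interlock chain lost [AND]: Lower high-temp switch failed=occurs, #1 trip relay faulted=not, Chilled-water valve offline=not → not all inputs occur → does not occur.
Chemical batch overheats [OR]: Agitation branch unavailable=not, Interlock chain lost=not → no input occurs → does not occur.

No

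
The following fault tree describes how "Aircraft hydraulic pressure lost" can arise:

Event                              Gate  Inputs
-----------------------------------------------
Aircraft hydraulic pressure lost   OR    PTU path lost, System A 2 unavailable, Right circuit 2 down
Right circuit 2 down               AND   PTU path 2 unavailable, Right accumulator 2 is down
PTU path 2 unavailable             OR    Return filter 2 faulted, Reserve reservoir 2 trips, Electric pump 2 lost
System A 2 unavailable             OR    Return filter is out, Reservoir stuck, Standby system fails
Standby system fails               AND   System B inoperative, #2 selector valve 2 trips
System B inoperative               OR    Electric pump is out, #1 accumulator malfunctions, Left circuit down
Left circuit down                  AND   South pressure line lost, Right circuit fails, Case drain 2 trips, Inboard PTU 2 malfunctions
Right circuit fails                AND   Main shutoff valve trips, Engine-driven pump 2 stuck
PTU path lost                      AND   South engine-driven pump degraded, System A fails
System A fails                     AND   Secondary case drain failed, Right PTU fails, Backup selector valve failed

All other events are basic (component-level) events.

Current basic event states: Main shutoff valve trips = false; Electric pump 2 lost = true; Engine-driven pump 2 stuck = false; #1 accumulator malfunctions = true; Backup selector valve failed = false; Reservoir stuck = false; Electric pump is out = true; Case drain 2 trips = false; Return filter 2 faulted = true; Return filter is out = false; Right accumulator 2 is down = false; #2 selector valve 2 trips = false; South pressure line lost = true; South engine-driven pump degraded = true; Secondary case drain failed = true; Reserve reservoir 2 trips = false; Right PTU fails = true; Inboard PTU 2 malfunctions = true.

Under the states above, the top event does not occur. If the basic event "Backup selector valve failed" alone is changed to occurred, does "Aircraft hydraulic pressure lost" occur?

Counterfactual: set "Backup selector valve failed" to occurred.
System A fails [AND]: Secondary case drain failed=occurs, Right PTU fails=occurs, Backup selector valve failed=occurs → all inputs occur → occurs.
PTU path lost [AND]: South engine-driven pump degraded=occurs, System A fails=occurs → all inputs occur → occurs.
Right circuit fails [AND]: Main shutoff valve trips=not, Engine-driven pump 2 stuck=not → not all inputs occur → does not occur.
Left circuit down [AND]: South pressure line lost=occurs, Right circuit fails=not, Case drain 2 trips=not, Inboard PTU 2 malfunctions=occurs → not all inputs occur → does not occur.
System B inoperative [OR]: Electric pump is out=occurs, #1 accumulator malfunctions=occurs, Left circuit down=not → at least one input occurs → occurs.
Standby system fails [AND]: System B inoperative=occurs, #2 selector valve 2 trips=not → not all inputs occur → does not occur.
System A 2 unavailable [OR]: Return filter is out=not, Reservoir stuck=not, Standby system fails=not → no input occurs → does not occur.
PTU path 2 unavailable [OR]: Return filter 2 faulted=occurs, Reserve reservoir 2 trips=not, Electric pump 2 lost=occurs → at least one input occurs → occurs.
Right circuit 2 down [AND]: PTU path 2 unavailable=occurs, Right accumulator 2 is down=not → not all inputs occur → does not occur.
Aircraft hydraulic pressure lost [OR]: PTU path lost=occurs, System A 2 unavailable=not, Right circuit 2 down=not → at least one input occurs → occurs.

Yes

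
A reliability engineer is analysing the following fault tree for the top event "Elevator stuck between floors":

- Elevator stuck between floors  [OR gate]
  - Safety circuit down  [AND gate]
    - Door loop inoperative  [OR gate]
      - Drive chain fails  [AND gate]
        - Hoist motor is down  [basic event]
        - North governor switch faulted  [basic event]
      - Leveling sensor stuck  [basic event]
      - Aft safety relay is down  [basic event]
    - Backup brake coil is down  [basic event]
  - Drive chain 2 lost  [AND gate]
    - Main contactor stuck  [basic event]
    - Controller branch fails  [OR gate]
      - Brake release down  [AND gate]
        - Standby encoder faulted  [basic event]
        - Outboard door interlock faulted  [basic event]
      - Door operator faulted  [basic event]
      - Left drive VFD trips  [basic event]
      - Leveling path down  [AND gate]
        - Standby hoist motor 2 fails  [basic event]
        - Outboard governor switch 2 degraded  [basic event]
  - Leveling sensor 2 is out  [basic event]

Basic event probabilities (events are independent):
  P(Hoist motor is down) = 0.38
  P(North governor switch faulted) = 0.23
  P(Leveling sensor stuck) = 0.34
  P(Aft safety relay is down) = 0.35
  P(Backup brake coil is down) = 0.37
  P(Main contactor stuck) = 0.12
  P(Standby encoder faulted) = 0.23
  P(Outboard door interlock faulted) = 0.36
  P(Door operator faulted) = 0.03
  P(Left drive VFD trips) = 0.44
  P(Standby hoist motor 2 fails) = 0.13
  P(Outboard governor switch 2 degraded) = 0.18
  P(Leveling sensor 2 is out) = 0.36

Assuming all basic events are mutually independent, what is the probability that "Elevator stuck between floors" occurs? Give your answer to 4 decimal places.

P(Drive chain fails) [AND] = 0.38 × 0.23 = 0.087400
P(Door loop inoperative) [OR] = 1 − (1−0.087400) × (1−0.34) × (1−0.35) = 0.608495
P(Safety circuit down) [AND] = 0.608495 × 0.37 = 0.225143
P(Brake release down) [AND] = 0.23 × 0.36 = 0.082800
P(Leveling path down) [AND] = 0.13 × 0.18 = 0.023400
P(Controller branch fails) [OR] = 1 − (1−0.082800) × (1−0.03) × (1−0.44) × (1−0.023400) = 0.513435
P(Drive chain 2 lost) [AND] = 0.12 × 0.513435 = 0.061612
P(Elevator stuck between floors) [OR] = 1 − (1−0.225143) × (1−0.061612) × (1−0.36) = 0.534645
Rounded to 4 decimal places: P(Elevator stuck between floors) ≈ 0.5346.

0.5346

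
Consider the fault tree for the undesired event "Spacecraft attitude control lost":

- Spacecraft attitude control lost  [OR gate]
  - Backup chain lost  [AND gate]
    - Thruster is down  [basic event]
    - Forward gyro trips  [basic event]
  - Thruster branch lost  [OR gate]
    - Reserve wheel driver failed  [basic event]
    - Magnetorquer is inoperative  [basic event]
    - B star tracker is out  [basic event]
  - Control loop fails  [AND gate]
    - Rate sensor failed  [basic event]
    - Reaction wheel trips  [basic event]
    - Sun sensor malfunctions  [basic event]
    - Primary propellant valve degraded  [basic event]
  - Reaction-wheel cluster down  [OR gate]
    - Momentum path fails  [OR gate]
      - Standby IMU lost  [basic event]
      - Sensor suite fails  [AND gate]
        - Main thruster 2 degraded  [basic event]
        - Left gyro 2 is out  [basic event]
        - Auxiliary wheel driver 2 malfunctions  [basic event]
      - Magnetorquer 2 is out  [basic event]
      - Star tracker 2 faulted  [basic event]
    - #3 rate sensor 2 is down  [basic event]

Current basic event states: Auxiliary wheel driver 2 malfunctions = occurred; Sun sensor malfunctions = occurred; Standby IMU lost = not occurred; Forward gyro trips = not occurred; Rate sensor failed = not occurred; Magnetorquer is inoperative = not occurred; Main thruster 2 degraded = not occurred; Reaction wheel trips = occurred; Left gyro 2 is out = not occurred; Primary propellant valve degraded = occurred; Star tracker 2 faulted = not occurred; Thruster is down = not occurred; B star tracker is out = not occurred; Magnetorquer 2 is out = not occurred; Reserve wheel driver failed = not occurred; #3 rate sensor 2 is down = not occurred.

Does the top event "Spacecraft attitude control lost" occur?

Backup chain lost [AND]: Thruster is down=not, Forward gyro trips=not → not all inputs occur → does not occur.
Thruster branch lost [OR]: Reserve wheel driver failed=not, Magnetorquer is inoperative=not, B star tracker is out=not → no input occurs → does not occur.
Control loop fails [AND]: Rate sensor failed=not, Reaction wheel trips=occurs, Sun sensor malfunctions=occurs, Primary propellant valve degraded=occurs → not all inputs occur → does not occur.
Sensor suite fails [AND]: Main thruster 2 degraded=not, Left gyro 2 is out=not, Auxiliary wheel driver 2 malfunctions=occurs → not all inputs occur → does not occur.
Momentum path fails [OR]: Standby IMU lost=not, Sensor suite fails=not, Magnetorquer 2 is out=not, Star tracker 2 faulted=not → no input occurs → does not occur.
Reaction-wheel cluster down [OR]: Momentum path fails=not, #3 rate sensor 2 is down=not → no input occurs → does not occur.
Spacecraft attitude control lost [OR]: Backup chain lost=not, Thruster branch lost=not, Control loop fails=not, Reaction-wheel cluster down=not → no input occurs → does not occur.

No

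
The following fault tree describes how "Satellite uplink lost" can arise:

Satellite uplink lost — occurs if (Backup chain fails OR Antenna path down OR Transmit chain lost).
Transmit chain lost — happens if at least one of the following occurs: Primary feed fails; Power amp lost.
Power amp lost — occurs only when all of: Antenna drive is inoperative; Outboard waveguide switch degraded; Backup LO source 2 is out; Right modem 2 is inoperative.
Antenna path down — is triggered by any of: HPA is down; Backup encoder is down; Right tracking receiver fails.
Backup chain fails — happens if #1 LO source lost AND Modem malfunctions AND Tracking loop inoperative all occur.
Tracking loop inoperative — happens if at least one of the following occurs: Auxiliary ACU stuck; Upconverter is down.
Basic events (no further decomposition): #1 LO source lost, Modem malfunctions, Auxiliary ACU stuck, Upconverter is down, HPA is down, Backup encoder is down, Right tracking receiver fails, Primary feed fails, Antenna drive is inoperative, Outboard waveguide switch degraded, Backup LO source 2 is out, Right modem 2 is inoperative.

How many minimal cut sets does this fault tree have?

7

Tracking loop inoperative [OR]: union of children's cut sets → 2 cut set(s).
Backup chain fails [AND]: one cut set from each child combined → 1 × 1 × 2 = 2 cut set(s).
Antenna path down [OR]: union of children's cut sets → 3 cut set(s).
Power amp lost [AND]: one cut set from each child combined → 1 × 1 × 1 × 1 = 1 cut set(s).
Transmit chain lost [OR]: union of children's cut sets → 2 cut set(s).
Satellite uplink lost [OR]: union of children's cut sets → 7 cut set(s).
Minimal cut sets: {#1 LO source lost, Auxiliary ACU stuck, Modem malfunctions}; {#1 LO source lost, Modem malfunctions, Upconverter is down}; {HPA is down}; {Backup encoder is down}; {Right tracking receiver fails}; {Primary feed fails}; {Antenna drive is inoperative, Backup LO source 2 is out, Outboard waveguide switch degraded, Right modem 2 is inoperative}.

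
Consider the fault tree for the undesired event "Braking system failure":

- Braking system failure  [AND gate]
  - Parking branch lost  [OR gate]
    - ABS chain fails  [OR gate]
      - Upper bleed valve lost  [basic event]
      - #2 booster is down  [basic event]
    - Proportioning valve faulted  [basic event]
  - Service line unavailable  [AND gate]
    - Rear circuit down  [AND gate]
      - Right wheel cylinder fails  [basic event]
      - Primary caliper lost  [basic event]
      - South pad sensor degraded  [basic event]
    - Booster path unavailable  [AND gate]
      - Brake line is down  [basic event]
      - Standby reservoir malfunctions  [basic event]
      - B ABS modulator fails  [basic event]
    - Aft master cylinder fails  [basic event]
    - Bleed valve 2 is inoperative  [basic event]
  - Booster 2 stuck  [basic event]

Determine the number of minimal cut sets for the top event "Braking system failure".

ABS chain fails [OR]: union of children's cut sets → 2 cut set(s).
Parking branch lost [OR]: union of children's cut sets → 3 cut set(s).
Rear circuit down [AND]: one cut set from each child combined → 1 × 1 × 1 = 1 cut set(s).
Booster path unavailable [AND]: one cut set from each child combined → 1 × 1 × 1 = 1 cut set(s).
Service line unavailable [AND]: one cut set from each child combined → 1 × 1 × 1 × 1 = 1 cut set(s).
Braking system failure [AND]: one cut set from each child combined → 3 × 1 × 1 = 3 cut set(s).
Minimal cut sets: {Aft master cylinder fails, B ABS modulator fails, Bleed valve 2 is inoperative, Booster 2 stuck, Brake line is down, Primary caliper lost, Right wheel cylinder fails, South pad sensor degraded, Standby reservoir malfunctions, Upper bleed valve lost}; {#2 booster is down, Aft master cylinder fails, B ABS modulator fails, Bleed valve 2 is inoperative, Booster 2 stuck, Brake line is down, Primary caliper lost, Right wheel cylinder fails, South pad sensor degraded, Standby reservoir malfunctions}; {Aft master cylinder fails, B ABS modulator fails, Bleed valve 2 is inoperative, Booster 2 stuck, Brake line is down, Primary caliper lost, Proportioning valve faulted, Right wheel cylinder fails, South pad sensor degraded, Standby reservoir malfunctions}.

3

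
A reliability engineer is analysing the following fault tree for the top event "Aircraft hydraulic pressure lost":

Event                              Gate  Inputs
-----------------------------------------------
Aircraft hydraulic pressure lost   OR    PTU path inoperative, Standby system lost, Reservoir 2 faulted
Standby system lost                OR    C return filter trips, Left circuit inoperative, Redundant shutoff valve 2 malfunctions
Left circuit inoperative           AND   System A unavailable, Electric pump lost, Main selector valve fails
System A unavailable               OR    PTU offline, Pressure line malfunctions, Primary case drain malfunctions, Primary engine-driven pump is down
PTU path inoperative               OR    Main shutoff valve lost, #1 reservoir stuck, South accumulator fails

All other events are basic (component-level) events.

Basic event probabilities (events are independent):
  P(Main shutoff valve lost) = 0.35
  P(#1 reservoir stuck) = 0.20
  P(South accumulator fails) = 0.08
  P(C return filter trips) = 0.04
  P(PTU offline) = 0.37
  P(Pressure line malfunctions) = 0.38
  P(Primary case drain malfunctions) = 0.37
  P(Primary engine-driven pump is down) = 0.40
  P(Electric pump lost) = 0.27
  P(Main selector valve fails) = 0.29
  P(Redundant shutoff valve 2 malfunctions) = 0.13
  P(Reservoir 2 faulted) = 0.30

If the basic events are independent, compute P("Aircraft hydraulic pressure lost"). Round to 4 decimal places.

P(PTU path inoperative) [OR] = 1 − (1−0.35) × (1−0.20) × (1−0.08) = 0.521600
P(System A unavailable) [OR] = 1 − (1−0.37) × (1−0.38) × (1−0.37) × (1−0.40) = 0.852353
P(Left circuit inoperative) [AND] = 0.852353 × 0.27 × 0.29 = 0.066739
P(Standby system lost) [OR] = 1 − (1−0.04) × (1−0.066739) × (1−0.13) = 0.220540
P(Aircraft hydraulic pressure lost) [OR] = 1 − (1−0.521600) × (1−0.220540) × (1−0.30) = 0.738974
Rounded to 4 decimal places: P(Aircraft hydraulic pressure lost) ≈ 0.7390.

0.7390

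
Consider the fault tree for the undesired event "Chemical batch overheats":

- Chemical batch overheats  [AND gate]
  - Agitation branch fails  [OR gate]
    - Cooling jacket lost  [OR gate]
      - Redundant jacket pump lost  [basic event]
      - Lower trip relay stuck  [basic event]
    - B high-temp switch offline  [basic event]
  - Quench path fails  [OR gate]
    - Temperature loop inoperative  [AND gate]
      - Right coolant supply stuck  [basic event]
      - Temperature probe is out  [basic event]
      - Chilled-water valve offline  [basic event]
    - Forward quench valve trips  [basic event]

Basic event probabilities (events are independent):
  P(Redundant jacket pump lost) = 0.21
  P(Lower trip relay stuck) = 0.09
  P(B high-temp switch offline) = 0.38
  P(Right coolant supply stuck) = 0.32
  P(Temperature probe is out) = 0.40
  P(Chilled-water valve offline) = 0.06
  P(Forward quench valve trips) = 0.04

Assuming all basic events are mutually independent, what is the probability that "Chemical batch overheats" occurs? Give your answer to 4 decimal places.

P(Cooling jacket lost) [OR] = 1 − (1−0.21) × (1−0.09) = 0.281100
P(Agitation branch fails) [OR] = 1 − (1−0.281100) × (1−0.38) = 0.554282
P(Temperature loop inoperative) [AND] = 0.32 × 0.40 × 0.06 = 0.007680
P(Quench path fails) [OR] = 1 − (1−0.007680) × (1−0.04) = 0.047373
P(Chemical batch overheats) [AND] = 0.554282 × 0.047373 = 0.026258
Rounded to 4 decimal places: P(Chemical batch overheats) ≈ 0.0263.

0.0263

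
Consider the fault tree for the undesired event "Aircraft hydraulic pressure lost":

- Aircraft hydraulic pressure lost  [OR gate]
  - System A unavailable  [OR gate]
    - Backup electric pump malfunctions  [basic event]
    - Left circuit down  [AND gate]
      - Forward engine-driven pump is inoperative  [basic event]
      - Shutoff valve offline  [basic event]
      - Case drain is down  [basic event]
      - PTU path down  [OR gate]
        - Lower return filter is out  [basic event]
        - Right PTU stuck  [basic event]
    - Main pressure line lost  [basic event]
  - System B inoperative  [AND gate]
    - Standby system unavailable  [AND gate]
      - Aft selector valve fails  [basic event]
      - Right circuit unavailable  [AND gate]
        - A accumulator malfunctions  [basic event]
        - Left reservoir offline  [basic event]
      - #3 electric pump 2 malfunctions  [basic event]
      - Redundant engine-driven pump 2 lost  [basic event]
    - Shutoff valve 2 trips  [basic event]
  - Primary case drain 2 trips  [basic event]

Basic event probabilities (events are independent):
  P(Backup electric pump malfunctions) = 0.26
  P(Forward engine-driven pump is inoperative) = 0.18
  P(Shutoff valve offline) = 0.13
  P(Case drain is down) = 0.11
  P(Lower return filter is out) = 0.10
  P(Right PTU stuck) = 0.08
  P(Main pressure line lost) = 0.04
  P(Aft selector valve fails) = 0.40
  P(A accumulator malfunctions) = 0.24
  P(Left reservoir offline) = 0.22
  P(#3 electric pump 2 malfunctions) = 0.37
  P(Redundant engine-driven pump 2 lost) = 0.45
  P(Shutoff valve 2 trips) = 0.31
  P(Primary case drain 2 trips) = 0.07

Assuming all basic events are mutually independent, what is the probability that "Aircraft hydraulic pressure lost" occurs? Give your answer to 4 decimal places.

P(PTU path down) [OR] = 1 − (1−0.10) × (1−0.08) = 0.172000
P(Left circuit down) [AND] = 0.18 × 0.13 × 0.11 × 0.172000 = 0.000443
P(System A unavailable) [OR] = 1 − (1−0.26) × (1−0.000443) × (1−0.04) = 0.289915
P(Right circuit unavailable) [AND] = 0.24 × 0.22 = 0.052800
P(Standby system unavailable) [AND] = 0.40 × 0.052800 × 0.37 × 0.45 = 0.003516
P(System B inoperative) [AND] = 0.003516 × 0.31 = 0.001090
P(Aircraft hydraulic pressure lost) [OR] = 1 − (1−0.289915) × (1−0.001090) × (1−0.07) = 0.340341
Rounded to 4 decimal places: P(Aircraft hydraulic pressure lost) ≈ 0.3403.

0.3403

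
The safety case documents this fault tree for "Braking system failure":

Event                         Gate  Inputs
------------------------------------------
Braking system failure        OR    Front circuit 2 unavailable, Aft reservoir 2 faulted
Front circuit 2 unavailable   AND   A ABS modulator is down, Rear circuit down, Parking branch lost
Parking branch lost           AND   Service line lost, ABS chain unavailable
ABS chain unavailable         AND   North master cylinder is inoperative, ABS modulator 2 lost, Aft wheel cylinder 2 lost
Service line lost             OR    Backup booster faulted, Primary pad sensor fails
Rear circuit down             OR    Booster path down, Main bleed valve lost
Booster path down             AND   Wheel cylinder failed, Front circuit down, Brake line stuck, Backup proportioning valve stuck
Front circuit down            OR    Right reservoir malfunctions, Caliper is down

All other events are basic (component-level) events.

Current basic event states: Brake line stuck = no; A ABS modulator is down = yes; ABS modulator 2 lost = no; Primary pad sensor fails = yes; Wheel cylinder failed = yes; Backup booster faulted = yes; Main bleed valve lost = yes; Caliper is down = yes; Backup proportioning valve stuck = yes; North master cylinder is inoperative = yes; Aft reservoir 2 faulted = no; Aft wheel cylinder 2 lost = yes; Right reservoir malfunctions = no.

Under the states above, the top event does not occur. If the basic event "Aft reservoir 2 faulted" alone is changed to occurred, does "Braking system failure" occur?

Yes

Counterfactual: set "Aft reservoir 2 faulted" to occurred.
Front circuit down [OR]: Right reservoir malfunctions=not, Caliper is down=occurs → at least one input occurs → occurs.
Booster path down [AND]: Wheel cylinder failed=occurs, Front circuit down=occurs, Brake line stuck=not, Backup proportioning valve stuck=occurs → not all inputs occur → does not occur.
Rear circuit down [OR]: Booster path down=not, Main bleed valve lost=occurs → at least one input occurs → occurs.
Service line lost [OR]: Backup booster faulted=occurs, Primary pad sensor fails=occurs → at least one input occurs → occurs.
ABS chain unavailable [AND]: North master cylinder is inoperative=occurs, ABS modulator 2 lost=not, Aft wheel cylinder 2 lost=occurs → not all inputs occur → does not occur.
Parking branch lost [AND]: Service line lost=occurs, ABS chain unavailable=not → not all inputs occur → does not occur.
Front circuit 2 unavailable [AND]: A ABS modulator is down=occurs, Rear circuit down=occurs, Parking branch lost=not → not all inputs occur → does not occur.
Braking system failure [OR]: Front circuit 2 unavailable=not, Aft reservoir 2 faulted=occurs → at least one input occurs → occurs.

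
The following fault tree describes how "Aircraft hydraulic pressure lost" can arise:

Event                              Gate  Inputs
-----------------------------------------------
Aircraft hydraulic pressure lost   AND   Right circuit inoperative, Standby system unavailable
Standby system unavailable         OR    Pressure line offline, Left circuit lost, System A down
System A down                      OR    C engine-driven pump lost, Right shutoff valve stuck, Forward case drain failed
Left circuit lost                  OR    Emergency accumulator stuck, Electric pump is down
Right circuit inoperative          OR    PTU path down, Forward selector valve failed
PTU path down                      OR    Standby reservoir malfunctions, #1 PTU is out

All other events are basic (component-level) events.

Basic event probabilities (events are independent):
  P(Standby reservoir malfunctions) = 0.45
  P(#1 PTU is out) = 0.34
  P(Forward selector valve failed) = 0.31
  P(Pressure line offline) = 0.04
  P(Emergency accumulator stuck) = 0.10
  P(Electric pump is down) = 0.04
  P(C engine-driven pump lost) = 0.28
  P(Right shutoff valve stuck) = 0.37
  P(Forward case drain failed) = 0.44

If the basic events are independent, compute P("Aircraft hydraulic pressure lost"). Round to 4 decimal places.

P(PTU path down) [OR] = 1 − (1−0.45) × (1−0.34) = 0.637000
P(Right circuit inoperative) [OR] = 1 − (1−0.637000) × (1−0.31) = 0.749530
P(Left circuit lost) [OR] = 1 − (1−0.10) × (1−0.04) = 0.136000
P(System A down) [OR] = 1 − (1−0.28) × (1−0.37) × (1−0.44) = 0.745984
P(Standby system unavailable) [OR] = 1 − (1−0.04) × (1−0.136000) × (1−0.745984) = 0.789309
P(Aircraft hydraulic pressure lost) [AND] = 0.749530 × 0.789309 = 0.591611
Rounded to 4 decimal places: P(Aircraft hydraulic pressure lost) ≈ 0.5916.

0.5916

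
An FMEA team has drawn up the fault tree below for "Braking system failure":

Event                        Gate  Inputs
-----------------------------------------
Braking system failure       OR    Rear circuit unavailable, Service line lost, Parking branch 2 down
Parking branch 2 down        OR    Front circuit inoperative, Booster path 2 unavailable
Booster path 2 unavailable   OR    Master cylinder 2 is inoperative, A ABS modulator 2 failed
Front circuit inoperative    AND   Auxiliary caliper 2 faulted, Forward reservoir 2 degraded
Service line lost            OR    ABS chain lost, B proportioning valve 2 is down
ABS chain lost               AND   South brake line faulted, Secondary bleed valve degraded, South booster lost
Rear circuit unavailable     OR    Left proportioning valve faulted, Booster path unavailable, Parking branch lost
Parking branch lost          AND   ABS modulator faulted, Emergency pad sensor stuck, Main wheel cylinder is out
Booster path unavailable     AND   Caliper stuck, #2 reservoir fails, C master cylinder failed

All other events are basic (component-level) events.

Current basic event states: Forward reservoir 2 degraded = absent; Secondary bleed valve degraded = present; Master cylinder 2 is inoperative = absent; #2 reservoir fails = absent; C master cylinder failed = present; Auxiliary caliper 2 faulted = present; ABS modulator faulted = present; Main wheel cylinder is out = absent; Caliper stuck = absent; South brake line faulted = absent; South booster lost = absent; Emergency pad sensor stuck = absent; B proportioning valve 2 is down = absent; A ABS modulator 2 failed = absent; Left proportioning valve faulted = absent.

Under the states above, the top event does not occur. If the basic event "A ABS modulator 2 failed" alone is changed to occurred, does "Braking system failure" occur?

Yes

Counterfactual: set "A ABS modulator 2 failed" to occurred.
Booster path unavailable [AND]: Caliper stuck=not, #2 reservoir fails=not, C master cylinder failed=occurs → not all inputs occur → does not occur.
Parking branch lost [AND]: ABS modulator faulted=occurs, Emergency pad sensor stuck=not, Main wheel cylinder is out=not → not all inputs occur → does not occur.
Rear circuit unavailable [OR]: Left proportioning valve faulted=not, Booster path unavailable=not, Parking branch lost=not → no input occurs → does not occur.
ABS chain lost [AND]: South brake line faulted=not, Secondary bleed valve degraded=occurs, South booster lost=not → not all inputs occur → does not occur.
Service line lost [OR]: ABS chain lost=not, B proportioning valve 2 is down=not → no input occurs → does not occur.
Front circuit inoperative [AND]: Auxiliary caliper 2 faulted=occurs, Forward reservoir 2 degraded=not → not all inputs occur → does not occur.
Booster path 2 unavailable [OR]: Master cylinder 2 is inoperative=not, A ABS modulator 2 failed=occurs → at least one input occurs → occurs.
Parking branch 2 down [OR]: Front circuit inoperative=not, Booster path 2 unavailable=occurs → at least one input occurs → occurs.
Braking system failure [OR]: Rear circuit unavailable=not, Service line lost=not, Parking branch 2 down=occurs → at least one input occurs → occurs.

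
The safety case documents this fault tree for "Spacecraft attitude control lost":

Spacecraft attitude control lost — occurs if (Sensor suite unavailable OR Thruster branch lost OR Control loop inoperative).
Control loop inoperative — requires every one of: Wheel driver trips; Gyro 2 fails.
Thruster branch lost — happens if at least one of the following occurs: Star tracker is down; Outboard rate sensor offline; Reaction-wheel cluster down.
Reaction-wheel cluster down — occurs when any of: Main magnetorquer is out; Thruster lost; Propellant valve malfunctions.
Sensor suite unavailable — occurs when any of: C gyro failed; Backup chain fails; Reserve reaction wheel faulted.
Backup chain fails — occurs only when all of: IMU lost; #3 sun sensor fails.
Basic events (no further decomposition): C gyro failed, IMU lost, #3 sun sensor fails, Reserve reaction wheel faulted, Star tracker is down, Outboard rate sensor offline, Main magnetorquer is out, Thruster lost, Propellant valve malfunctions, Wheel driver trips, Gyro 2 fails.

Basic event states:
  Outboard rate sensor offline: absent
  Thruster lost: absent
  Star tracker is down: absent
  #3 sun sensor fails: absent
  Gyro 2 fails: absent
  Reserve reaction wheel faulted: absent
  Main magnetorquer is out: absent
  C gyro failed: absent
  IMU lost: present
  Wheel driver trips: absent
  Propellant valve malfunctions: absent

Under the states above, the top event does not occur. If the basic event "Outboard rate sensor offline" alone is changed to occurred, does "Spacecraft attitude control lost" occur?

Counterfactual: set "Outboard rate sensor offline" to occurred.
Backup chain fails [AND]: IMU lost=occurs, #3 sun sensor fails=not → not all inputs occur → does not occur.
Sensor suite unavailable [OR]: C gyro failed=not, Backup chain fails=not, Reserve reaction wheel faulted=not → no input occurs → does not occur.
Reaction-wheel cluster down [OR]: Main magnetorquer is out=not, Thruster lost=not, Propellant valve malfunctions=not → no input occurs → does not occur.
Thruster branch lost [OR]: Star tracker is down=not, Outboard rate sensor offline=occurs, Reaction-wheel cluster down=not → at least one input occurs → occurs.
Control loop inoperative [AND]: Wheel driver trips=not, Gyro 2 fails=not → not all inputs occur → does not occur.
Spacecraft attitude control lost [OR]: Sensor suite unavailable=not, Thruster branch lost=occurs, Control loop inoperative=not → at least one input occurs → occurs.

Yes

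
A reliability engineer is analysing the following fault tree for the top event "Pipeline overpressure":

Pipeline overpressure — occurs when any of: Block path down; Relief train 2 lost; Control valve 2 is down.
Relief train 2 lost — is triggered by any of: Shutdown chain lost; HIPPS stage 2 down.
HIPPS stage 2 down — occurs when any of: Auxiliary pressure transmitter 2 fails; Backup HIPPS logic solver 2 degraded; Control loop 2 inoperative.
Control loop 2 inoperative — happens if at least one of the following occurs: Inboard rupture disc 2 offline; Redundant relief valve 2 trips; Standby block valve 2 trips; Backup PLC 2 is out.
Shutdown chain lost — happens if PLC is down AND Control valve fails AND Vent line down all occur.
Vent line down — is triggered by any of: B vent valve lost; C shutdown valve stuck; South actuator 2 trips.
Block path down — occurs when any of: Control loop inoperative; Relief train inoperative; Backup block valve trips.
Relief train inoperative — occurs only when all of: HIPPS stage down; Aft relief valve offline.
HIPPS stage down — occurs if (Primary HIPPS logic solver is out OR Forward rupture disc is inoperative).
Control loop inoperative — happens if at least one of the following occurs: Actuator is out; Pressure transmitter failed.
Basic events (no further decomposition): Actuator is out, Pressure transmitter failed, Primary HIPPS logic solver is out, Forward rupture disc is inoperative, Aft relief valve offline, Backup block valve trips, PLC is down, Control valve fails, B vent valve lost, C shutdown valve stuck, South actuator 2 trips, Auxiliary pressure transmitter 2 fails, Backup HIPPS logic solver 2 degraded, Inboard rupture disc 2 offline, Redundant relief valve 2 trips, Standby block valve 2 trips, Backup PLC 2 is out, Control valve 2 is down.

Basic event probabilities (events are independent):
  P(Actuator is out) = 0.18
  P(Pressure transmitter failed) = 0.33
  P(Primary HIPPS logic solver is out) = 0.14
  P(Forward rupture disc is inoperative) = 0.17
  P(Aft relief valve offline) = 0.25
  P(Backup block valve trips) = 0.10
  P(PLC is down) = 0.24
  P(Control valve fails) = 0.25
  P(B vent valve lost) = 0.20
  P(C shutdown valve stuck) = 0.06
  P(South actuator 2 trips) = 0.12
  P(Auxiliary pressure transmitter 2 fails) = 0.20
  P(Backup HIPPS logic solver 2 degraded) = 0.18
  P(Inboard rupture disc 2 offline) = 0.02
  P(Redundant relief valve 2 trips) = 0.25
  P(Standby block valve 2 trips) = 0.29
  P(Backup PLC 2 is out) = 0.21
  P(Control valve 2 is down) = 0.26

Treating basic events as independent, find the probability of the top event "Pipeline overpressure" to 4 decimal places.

0.9100

P(Control loop inoperative) [OR] = 1 − (1−0.18) × (1−0.33) = 0.450600
P(HIPPS stage down) [OR] = 1 − (1−0.14) × (1−0.17) = 0.286200
P(Relief train inoperative) [AND] = 0.286200 × 0.25 = 0.071550
P(Block path down) [OR] = 1 − (1−0.450600) × (1−0.071550) × (1−0.10) = 0.540919
P(Vent line down) [OR] = 1 − (1−0.20) × (1−0.06) × (1−0.12) = 0.338240
P(Shutdown chain lost) [AND] = 0.24 × 0.25 × 0.338240 = 0.020294
P(Control loop 2 inoperative) [OR] = 1 − (1−0.02) × (1−0.25) × (1−0.29) × (1−0.21) = 0.587739
P(HIPPS stage 2 down) [OR] = 1 − (1−0.20) × (1−0.18) × (1−0.587739) = 0.729557
P(Relief train 2 lost) [OR] = 1 − (1−0.020294) × (1−0.729557) = 0.735045
P(Pipeline overpressure) [OR] = 1 − (1−0.540919) × (1−0.735045) × (1−0.26) = 0.909990
Rounded to 4 decimal places: P(Pipeline overpressure) ≈ 0.9100.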